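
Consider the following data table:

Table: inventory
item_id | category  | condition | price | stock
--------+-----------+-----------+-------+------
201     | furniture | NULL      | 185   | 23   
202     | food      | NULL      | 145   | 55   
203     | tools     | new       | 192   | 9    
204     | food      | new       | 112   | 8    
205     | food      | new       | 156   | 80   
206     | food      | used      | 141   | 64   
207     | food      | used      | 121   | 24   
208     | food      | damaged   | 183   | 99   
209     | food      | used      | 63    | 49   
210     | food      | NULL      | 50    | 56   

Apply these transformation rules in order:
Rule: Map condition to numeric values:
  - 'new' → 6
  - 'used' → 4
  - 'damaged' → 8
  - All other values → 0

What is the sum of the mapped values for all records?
38

Step 1: Apply mapping to each record
Step 2: Count by status:
  'new': 3 records × 6 = 18
  'used': 3 records × 4 = 12
  'damaged': 1 records × 8 = 8
Step 3: Sum all mapped values = 38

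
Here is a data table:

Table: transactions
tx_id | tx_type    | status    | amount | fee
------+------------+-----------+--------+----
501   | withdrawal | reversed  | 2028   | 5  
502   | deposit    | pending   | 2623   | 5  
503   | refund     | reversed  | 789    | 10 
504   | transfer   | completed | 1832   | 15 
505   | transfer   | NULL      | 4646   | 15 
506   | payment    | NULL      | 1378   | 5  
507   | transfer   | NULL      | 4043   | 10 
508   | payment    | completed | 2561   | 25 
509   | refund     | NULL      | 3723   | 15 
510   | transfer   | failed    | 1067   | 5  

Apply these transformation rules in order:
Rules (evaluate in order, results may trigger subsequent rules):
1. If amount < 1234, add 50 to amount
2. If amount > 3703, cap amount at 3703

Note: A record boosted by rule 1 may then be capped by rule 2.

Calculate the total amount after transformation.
23487

Step 1: Apply rule 1 to records with amount < 1234
  - 2 records get bonus of 50
  - Of these, 0 records then exceed 3703 and get capped
Step 2: Apply rule 2 to records with amount > 3703
  - 3 records (original) are capped
Step 3: Calculate final sum = 23487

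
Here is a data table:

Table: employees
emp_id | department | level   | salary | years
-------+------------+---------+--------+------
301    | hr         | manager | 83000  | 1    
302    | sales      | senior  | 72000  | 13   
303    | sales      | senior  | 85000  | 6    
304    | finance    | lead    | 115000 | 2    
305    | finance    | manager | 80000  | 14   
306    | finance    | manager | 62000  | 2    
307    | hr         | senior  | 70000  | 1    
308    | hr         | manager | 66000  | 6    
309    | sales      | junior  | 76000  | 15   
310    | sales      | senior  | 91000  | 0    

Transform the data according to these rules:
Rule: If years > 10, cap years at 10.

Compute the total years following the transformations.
48

Step 1: 3 records have years > 10
Step 2: These records originally summed to 42
Step 3: After capping: 3 × 10 = 30
Step 4: Unaffected records sum: 18
Step 5: Final sum = 30 + 18 = 48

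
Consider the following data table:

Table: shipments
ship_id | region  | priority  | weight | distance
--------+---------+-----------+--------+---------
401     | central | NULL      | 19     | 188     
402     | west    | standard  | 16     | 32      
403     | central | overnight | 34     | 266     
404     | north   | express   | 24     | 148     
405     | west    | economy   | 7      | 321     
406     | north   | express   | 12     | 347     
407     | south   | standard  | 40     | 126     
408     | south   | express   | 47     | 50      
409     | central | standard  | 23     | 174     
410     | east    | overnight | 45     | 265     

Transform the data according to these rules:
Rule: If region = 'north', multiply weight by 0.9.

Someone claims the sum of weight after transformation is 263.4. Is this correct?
Yes, the result is correct.

Step 1: Calculate the correct sum after transformation
Step 2: Apply multiplier 0.9 to records where region = 'north'
Step 3: Correct result = 263.4
Step 4: Claimed result = 263.4
Step 5: 263.4 = 263.4 ✓
Conclusion: The claimed result is correct.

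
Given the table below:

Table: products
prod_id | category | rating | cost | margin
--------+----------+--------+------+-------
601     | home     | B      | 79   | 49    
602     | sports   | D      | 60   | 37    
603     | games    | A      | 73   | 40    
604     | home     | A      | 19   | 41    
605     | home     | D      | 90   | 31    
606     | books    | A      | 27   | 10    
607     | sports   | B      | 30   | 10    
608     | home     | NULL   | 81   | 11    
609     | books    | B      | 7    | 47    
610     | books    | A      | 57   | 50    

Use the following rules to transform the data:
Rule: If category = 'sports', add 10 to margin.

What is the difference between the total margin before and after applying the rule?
20

Step 1: Original sum of margin = 326
Step 2: 2 records have category = 'sports'
Step 3: Each affected record changes by 10
Step 4: Total change = 2 × 10 = 20
Step 5: New sum = 326 + 20 = 346
Step 6: Difference = |346 - 326| = 20
        (Sum increased by 20)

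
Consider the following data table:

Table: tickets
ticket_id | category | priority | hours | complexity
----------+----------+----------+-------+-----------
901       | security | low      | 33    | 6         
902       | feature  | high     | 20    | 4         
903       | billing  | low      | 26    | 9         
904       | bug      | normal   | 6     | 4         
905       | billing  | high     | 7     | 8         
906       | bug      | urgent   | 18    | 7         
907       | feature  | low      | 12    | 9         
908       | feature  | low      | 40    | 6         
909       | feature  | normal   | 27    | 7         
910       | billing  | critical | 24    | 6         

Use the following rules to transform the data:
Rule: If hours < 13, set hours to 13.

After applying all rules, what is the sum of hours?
227

Step 1: 3 records have hours < 13
Step 2: These records originally summed to 25
Step 3: After setting to minimum: 3 × 13 = 39
Step 4: Unaffected records sum: 188
Step 5: Final sum = 39 + 188 = 227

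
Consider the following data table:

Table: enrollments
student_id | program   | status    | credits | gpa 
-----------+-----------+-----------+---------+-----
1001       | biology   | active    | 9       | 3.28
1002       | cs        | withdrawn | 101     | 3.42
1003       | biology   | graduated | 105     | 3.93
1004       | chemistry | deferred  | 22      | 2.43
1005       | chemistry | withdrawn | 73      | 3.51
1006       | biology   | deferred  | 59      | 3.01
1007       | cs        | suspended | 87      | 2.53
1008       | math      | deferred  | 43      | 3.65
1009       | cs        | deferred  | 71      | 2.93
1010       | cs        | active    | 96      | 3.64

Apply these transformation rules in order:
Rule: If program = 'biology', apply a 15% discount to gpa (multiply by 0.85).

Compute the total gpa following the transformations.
30.8

Step 1: Records with program = 'biology' have total gpa = 10.22
Step 2: Apply multiplier: 10.22 × 0.85 = 8.69
Step 3: Other records total: 22.11
Step 4: Final sum = 8.69 + 22.11 = 30.8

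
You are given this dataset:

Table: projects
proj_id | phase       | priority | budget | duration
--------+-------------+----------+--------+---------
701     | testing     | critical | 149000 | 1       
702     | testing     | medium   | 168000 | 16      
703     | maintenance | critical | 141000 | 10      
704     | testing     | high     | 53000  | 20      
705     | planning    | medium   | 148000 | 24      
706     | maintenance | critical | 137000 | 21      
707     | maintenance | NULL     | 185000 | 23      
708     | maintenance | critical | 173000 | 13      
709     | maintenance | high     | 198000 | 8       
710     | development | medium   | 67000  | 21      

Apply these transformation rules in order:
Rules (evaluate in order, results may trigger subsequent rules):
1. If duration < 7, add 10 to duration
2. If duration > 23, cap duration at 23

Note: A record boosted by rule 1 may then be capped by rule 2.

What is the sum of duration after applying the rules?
166

Step 1: Apply rule 1 to records with duration < 7
  - 1 records get bonus of 10
  - Of these, 0 records then exceed 23 and get capped
Step 2: Apply rule 2 to records with duration > 23
  - 1 records (original) are capped
Step 3: Calculate final sum = 166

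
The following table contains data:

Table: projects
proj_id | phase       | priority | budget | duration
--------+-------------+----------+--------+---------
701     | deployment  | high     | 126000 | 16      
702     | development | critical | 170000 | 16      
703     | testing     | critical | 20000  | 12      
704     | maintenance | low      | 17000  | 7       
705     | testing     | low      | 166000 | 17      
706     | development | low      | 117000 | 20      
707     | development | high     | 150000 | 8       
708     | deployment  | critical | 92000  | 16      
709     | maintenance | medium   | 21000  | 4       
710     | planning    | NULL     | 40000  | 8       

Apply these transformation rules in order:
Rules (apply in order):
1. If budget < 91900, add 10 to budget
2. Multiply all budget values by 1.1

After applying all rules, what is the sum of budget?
1010944.0

Step 1: Apply Rule 1 - Add 10 to records with budget < 91900
  - 4 records affected: 98000 + (4 × 10) = 98040
  - Unaffected records: 821000
  - Sum after Rule 1: 919040
Step 2: Apply Rule 2 - Multiply all by 1.1
  - 919040 × 1.1 = 1010944.0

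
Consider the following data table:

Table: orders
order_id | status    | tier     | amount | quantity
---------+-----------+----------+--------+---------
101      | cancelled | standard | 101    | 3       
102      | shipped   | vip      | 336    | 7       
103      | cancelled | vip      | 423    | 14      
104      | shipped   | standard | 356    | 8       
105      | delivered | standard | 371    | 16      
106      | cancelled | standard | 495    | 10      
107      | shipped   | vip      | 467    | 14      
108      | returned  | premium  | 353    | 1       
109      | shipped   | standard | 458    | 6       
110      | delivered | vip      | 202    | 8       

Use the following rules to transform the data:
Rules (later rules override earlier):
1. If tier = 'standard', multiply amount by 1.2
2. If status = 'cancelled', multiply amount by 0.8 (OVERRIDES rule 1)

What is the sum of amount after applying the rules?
3595.2

Step 1: Rule 2 takes priority for records with status = 'cancelled'
  - 3 records: 1019 × 0.8 = 815.2
Step 2: Rule 1 applies to remaining records with tier = 'standard'
  - 3 records: 1185 × 1.2 = 1422.0
Step 3: Other records unchanged: 1358
Step 4: Final sum = 815.2 + 1422.0 + 1358 = 3595.2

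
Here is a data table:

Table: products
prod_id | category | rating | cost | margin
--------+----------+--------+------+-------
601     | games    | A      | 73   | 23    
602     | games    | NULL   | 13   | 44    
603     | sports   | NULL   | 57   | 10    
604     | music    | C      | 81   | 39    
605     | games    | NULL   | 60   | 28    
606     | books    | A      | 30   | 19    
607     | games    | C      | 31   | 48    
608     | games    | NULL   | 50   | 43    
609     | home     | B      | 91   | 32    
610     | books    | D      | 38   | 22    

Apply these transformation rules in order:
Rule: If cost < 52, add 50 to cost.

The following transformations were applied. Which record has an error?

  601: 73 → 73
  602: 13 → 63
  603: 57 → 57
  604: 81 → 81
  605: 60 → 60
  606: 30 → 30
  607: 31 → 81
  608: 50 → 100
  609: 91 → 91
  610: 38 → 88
Record 606 has an error. The correct transformed value should be 80, not 30.

Step 1: Check each record against the rule
Step 2: Record 606 has cost = 30
Step 3: Since 30 < 52, the bonus should have been applied
Step 4: Correct value = 80, but claimed value = 30
Conclusion: Record 606 has the error.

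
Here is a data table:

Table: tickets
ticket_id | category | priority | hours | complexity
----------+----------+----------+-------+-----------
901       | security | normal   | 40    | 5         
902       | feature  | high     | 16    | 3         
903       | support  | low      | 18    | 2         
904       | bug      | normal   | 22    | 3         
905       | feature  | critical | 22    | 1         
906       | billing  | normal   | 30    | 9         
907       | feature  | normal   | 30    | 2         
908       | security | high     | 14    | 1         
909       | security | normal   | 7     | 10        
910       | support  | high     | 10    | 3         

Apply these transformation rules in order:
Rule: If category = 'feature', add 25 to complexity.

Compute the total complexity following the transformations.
114

Step 1: Count records where category = 'feature': 3
Step 2: Total bonus added: 3 × 25 = 75
Step 3: Original sum of complexity: 39
Step 4: Final sum = 39 + 75 = 114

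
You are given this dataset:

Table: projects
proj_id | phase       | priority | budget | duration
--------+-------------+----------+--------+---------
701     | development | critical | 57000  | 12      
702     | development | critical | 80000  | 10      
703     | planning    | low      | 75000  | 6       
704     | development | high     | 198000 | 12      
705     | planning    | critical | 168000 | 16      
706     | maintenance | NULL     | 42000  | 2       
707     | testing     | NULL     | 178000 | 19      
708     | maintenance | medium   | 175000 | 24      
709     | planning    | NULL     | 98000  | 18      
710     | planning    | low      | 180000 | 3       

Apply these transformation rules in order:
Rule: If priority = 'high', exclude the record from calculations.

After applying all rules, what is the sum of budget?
1053000

Step 1: Identify records where priority = 'high'
Step 2: The excluded records sum to 198000
Step 3: Original total budget = 1251000
Step 4: Remaining total = 1251000 - 198000 = 1053000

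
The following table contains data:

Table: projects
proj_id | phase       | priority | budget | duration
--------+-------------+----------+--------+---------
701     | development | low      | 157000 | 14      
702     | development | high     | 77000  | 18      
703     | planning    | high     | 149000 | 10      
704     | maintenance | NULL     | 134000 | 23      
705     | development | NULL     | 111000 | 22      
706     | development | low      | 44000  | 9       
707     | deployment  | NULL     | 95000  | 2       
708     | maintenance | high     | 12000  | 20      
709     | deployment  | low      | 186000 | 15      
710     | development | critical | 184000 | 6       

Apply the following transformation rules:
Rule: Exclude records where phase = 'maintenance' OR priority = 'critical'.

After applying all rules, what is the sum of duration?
90

Step 1: Find records where phase = 'maintenance' OR priority = 'critical'
Step 2: 3 records match, summing to 49
Step 3: Original sum: 139
Step 4: Remaining sum = 139 - 49 = 90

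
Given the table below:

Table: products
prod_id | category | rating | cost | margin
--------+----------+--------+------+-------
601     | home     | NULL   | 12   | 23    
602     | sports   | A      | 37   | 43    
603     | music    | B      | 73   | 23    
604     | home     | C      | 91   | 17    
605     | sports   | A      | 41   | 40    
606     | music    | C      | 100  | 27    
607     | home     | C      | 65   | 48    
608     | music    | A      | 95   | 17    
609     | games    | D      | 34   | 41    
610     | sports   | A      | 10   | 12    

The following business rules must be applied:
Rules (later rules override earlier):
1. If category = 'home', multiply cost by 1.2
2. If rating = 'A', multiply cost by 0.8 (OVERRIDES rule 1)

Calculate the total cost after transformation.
555.0

Step 1: Rule 2 takes priority for records with rating = 'A'
  - 4 records: 183 × 0.8 = 146.4
Step 2: Rule 1 applies to remaining records with category = 'home'
  - 3 records: 168 × 1.2 = 201.6
Step 3: Other records unchanged: 207
Step 4: Final sum = 146.4 + 201.6 + 207 = 555.0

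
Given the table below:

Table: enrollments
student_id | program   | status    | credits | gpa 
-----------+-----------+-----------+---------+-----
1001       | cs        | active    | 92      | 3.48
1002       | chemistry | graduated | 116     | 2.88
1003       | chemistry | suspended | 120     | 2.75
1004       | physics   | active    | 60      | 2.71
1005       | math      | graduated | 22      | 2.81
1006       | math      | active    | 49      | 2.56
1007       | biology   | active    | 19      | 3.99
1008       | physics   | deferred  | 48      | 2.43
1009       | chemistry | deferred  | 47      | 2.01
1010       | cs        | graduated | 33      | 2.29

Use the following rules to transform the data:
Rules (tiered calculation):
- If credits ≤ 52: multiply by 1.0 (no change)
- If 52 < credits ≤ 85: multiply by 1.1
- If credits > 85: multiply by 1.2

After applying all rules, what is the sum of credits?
677.6

Step 1: Tier 1 (credits ≤ 52): 6 records, sum = 218 × 1.0 = 218.0
Step 2: Tier 2 (52 < credits ≤ 85): 1 records, sum = 60 × 1.1 = 66.0
Step 3: Tier 3 (credits > 85): 3 records, sum = 328 × 1.2 = 393.6
Step 4: Final sum = 218.0 + 66.0 + 393.6 = 677.6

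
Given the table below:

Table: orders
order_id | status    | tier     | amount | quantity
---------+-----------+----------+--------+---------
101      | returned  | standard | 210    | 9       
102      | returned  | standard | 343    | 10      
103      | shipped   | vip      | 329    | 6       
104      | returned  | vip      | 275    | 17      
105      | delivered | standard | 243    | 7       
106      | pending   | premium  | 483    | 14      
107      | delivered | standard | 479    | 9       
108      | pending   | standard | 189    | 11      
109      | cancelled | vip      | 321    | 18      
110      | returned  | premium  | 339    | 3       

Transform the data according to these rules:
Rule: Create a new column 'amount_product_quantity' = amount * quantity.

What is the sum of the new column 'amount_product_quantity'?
33617

Step 1: For each record, compute amount * quantity
Example calculations:
  210 * 9 = 1890
  343 * 10 = 3430
  329 * 6 = 1974
  ...
Step 2: Sum all derived values
Step 3: Total = 33617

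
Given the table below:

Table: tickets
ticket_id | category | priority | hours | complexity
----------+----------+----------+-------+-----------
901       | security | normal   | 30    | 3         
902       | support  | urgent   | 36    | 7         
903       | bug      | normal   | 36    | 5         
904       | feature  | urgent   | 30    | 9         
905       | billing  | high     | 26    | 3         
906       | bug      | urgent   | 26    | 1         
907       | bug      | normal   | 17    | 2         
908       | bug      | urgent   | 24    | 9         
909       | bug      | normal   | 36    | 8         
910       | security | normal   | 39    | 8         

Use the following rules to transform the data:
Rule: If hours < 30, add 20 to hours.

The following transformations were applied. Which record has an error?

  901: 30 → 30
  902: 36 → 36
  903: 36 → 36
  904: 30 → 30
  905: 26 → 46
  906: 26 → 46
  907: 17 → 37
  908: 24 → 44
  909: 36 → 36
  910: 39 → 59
Record 910 has an error. The correct transformed value should be 39, not 59.

Step 1: Check each record against the rule
Step 2: Record 910 has hours = 39
Step 3: Since 39 >= 30, the bonus should not have been applied
Step 4: Correct value = 39, but claimed value = 59
Conclusion: Record 910 has the error.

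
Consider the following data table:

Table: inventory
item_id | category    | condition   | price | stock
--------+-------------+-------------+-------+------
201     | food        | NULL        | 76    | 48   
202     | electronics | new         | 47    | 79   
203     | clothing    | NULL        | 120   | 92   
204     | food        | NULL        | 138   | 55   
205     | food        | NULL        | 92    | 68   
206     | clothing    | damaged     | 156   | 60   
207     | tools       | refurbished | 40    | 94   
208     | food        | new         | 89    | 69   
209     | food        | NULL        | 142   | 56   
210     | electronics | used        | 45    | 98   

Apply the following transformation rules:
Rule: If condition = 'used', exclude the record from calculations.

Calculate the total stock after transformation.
621

Step 1: Identify records where condition = 'used'
Step 2: The excluded records sum to 98
Step 3: Original total stock = 719
Step 4: Remaining total = 719 - 98 = 621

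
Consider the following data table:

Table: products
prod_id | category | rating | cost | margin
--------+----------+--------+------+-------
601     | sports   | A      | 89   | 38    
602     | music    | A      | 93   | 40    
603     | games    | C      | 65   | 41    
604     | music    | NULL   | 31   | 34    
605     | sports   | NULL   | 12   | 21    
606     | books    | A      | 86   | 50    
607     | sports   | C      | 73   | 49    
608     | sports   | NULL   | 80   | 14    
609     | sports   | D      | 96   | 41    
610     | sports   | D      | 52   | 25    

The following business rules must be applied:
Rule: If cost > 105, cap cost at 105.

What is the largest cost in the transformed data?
96

Step 1: Original maximum cost = 96
Step 2: Check cap of 105 against maximum
Step 3: No records exceed the cap (max 96 <= cap 105), so no capping applies
Step 4: Maximum after transformation = 96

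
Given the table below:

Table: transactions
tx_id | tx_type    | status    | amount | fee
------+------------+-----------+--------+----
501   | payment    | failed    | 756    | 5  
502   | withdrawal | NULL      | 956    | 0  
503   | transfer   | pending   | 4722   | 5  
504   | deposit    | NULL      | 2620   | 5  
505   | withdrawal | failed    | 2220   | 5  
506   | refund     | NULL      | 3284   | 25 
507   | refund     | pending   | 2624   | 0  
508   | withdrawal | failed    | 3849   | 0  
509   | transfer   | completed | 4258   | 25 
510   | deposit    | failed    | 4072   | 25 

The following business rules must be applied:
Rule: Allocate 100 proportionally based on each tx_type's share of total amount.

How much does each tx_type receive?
deposit: 22.79, payment: 2.57, refund: 20.12, transfer: 30.58, withdrawal: 23.93

Step 1: Calculate total amount = 29361
Step 2: Calculate each tx_type's proportion:
  deposit: 6692/29361 = 22.79% → 22.79
  payment: 756/29361 = 2.57% → 2.57
  refund: 5908/29361 = 20.12% → 20.12
  transfer: 8980/29361 = 30.58% → 30.58
  withdrawal: 7025/29361 = 23.93% → 23.93
Step 3: Verify: sum of allocations ≈ 100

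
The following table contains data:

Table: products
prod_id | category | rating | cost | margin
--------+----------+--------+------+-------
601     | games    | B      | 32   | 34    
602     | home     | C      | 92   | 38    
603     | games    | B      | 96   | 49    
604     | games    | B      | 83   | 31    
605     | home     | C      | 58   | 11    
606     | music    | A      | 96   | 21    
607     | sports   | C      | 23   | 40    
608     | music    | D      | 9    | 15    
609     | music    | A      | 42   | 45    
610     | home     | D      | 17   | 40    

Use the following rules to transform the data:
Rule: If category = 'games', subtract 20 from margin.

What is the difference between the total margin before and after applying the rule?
60

Step 1: Original sum of margin = 324
Step 2: 3 records have category = 'games'
Step 3: Each affected record changes by -20
Step 4: Total change = 3 × -20 = -60
Step 5: New sum = 324 + -60 = 264
Step 6: Difference = |264 - 324| = 60
        (Sum decreased by 60)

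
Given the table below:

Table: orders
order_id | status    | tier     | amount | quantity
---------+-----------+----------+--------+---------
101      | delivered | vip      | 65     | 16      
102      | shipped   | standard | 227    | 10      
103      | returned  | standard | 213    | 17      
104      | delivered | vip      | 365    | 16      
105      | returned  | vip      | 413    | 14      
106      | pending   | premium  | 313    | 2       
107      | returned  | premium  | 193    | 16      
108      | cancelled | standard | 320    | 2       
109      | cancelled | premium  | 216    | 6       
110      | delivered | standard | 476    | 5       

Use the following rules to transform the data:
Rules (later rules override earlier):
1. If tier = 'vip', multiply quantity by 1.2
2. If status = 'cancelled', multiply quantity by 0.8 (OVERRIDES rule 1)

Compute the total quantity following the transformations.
111.6

Step 1: Rule 2 takes priority for records with status = 'cancelled'
  - 2 records: 8 × 0.8 = 6.4
Step 2: Rule 1 applies to remaining records with tier = 'vip'
  - 3 records: 46 × 1.2 = 55.2
Step 3: Other records unchanged: 50
Step 4: Final sum = 6.4 + 55.2 + 50 = 111.6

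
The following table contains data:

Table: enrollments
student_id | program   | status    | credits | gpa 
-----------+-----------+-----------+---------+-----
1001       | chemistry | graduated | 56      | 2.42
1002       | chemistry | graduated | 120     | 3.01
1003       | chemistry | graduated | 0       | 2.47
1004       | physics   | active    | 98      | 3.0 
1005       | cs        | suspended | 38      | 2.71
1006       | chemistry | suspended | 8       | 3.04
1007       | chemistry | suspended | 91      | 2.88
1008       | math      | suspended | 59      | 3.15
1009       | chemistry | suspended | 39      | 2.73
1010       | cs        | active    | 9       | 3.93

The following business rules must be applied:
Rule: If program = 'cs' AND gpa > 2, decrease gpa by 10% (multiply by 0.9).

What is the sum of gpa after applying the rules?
28.68

Step 1: Find records where program = 'cs' AND gpa > 2
Step 2: 2 records match, summing to 6.64
Step 3: After multiplier: 6.64 × 0.9 = 5.98
Step 4: Unaffected records sum: 22.7
Step 5: Final sum = 5.98 + 22.7 = 28.68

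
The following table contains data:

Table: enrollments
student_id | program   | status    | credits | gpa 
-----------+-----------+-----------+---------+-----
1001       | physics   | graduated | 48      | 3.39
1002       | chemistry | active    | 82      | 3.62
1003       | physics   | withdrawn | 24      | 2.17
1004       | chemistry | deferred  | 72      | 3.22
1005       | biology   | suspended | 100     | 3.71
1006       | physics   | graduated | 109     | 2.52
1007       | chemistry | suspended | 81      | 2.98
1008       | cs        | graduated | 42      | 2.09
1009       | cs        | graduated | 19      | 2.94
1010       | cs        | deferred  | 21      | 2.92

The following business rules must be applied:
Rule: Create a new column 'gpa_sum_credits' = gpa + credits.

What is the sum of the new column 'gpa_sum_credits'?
627.56

Step 1: For each record, compute gpa + credits
Example calculations:
  3.39 + 48 = 51.39
  3.62 + 82 = 85.62
  2.17 + 24 = 26.17
  ...
Step 2: Sum all derived values
Step 3: Total = 627.56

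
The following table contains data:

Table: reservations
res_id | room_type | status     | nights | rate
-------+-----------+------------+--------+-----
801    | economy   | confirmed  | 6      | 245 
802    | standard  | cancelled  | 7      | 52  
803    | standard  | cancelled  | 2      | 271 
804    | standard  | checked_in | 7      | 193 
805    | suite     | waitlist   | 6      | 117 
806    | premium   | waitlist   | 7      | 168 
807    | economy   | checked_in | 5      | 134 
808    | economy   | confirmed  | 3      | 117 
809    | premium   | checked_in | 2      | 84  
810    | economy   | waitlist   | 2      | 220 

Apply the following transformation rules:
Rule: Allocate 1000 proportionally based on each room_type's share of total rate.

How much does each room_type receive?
economy: 447.22, premium: 157.4, standard: 322.3, suite: 73.08

Step 1: Calculate total rate = 1601
Step 2: Calculate each room_type's proportion:
  economy: 716/1601 = 44.72% → 447.22
  premium: 252/1601 = 15.74% → 157.4
  standard: 516/1601 = 32.23% → 322.3
  suite: 117/1601 = 7.31% → 73.08
Step 3: Verify: sum of allocations ≈ 1000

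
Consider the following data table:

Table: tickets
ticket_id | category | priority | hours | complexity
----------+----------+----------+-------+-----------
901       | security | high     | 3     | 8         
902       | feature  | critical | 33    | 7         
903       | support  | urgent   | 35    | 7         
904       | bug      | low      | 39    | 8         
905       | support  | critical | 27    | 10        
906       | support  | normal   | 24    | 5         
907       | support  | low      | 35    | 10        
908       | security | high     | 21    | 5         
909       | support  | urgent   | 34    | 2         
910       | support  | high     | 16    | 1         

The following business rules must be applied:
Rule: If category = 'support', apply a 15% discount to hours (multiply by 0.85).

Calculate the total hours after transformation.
241.35

Step 1: Records with category = 'support' have total hours = 171
Step 2: Apply multiplier: 171 × 0.85 = 145.35
Step 3: Other records total: 96
Step 4: Final sum = 145.35 + 96 = 241.35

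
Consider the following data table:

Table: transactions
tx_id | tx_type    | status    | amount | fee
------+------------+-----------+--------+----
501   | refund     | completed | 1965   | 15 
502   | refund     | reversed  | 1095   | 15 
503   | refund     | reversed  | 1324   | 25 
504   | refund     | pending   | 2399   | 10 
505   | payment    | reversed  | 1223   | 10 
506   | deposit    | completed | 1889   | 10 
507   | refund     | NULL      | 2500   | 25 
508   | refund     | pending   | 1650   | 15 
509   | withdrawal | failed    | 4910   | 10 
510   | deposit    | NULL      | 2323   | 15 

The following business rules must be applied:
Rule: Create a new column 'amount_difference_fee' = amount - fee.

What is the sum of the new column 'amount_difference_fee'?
21128

Step 1: For each record, compute amount - fee
Example calculations:
  1965 - 15 = 1950
  1095 - 15 = 1080
  1324 - 25 = 1299
  ...
Step 2: Sum all derived values
Step 3: Total = 21128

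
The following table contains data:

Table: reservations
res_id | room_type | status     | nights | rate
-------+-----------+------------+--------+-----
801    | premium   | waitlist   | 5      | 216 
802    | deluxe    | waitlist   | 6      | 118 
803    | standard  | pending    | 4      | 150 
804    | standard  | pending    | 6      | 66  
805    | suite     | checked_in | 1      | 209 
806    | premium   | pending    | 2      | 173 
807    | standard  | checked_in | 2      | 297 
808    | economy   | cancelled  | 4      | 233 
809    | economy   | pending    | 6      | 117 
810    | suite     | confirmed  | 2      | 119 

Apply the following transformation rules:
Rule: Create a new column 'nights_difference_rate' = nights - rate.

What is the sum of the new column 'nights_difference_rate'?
-1660

Step 1: For each record, compute nights - rate
Example calculations:
  5 - 216 = -211
  6 - 118 = -112
  4 - 150 = -146
  ...
Step 2: Sum all derived values
Step 3: Total = -1660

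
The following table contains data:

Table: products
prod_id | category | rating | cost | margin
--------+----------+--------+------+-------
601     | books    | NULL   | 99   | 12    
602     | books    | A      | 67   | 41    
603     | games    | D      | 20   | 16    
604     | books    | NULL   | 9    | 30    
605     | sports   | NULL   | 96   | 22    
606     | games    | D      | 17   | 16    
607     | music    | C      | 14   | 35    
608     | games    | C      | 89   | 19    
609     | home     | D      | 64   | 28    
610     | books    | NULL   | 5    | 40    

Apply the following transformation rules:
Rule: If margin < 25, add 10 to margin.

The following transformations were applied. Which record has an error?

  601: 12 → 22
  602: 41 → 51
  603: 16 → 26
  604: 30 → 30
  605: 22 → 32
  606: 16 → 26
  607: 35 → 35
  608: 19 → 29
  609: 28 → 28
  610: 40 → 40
Record 602 has an error. The correct transformed value should be 41, not 51.

Step 1: Check each record against the rule
Step 2: Record 602 has margin = 41
Step 3: Since 41 >= 25, the bonus should not have been applied
Step 4: Correct value = 41, but claimed value = 51
Conclusion: Record 602 has the error.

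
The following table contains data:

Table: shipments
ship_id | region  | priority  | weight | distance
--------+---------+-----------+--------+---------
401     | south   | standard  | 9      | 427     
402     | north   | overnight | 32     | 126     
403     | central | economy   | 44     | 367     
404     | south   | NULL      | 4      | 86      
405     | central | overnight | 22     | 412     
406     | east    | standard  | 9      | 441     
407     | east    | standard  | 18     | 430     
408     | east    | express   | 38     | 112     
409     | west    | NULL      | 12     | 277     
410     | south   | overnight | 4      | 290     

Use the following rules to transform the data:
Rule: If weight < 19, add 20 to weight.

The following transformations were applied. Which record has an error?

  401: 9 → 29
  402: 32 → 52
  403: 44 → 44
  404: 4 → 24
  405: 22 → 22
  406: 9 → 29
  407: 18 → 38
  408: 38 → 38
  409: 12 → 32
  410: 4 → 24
Record 402 has an error. The correct transformed value should be 32, not 52.

Step 1: Check each record against the rule
Step 2: Record 402 has weight = 32
Step 3: Since 32 >= 19, the bonus should not have been applied
Step 4: Correct value = 32, but claimed value = 52
Conclusion: Record 402 has the error.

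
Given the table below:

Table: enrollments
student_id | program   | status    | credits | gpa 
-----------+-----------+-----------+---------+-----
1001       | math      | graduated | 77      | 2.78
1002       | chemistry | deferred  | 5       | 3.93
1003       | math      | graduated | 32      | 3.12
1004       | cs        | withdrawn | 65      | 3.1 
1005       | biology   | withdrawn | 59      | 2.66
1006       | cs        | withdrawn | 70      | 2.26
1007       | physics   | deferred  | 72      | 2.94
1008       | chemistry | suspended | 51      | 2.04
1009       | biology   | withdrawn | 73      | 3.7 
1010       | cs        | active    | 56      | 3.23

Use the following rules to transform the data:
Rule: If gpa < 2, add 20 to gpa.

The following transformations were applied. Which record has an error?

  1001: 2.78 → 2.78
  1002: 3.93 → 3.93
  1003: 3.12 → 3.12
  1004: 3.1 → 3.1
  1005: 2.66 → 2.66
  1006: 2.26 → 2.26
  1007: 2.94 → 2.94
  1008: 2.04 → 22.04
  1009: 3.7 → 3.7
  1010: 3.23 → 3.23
Record 1008 has an error. The correct transformed value should be 2.04, not 22.04.

Step 1: Check each record against the rule
Step 2: Record 1008 has gpa = 2.04
Step 3: Since 2.04 >= 2, the bonus should not have been applied
Step 4: Correct value = 2.04, but claimed value = 22.04
Conclusion: Record 1008 has the error.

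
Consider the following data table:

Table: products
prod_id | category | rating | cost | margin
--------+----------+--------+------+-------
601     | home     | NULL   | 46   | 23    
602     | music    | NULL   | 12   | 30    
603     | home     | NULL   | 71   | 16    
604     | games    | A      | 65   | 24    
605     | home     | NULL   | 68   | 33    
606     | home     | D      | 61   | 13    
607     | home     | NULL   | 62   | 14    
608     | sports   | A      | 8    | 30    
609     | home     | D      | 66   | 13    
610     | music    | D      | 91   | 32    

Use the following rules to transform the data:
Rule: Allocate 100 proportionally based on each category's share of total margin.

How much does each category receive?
games: 10.53, home: 49.12, music: 27.19, sports: 13.16

Step 1: Calculate total margin = 228
Step 2: Calculate each category's proportion:
  games: 24/228 = 10.53% → 10.53
  home: 112/228 = 49.12% → 49.12
  music: 62/228 = 27.19% → 27.19
  sports: 30/228 = 13.16% → 13.16
Step 3: Verify: sum of allocations ≈ 100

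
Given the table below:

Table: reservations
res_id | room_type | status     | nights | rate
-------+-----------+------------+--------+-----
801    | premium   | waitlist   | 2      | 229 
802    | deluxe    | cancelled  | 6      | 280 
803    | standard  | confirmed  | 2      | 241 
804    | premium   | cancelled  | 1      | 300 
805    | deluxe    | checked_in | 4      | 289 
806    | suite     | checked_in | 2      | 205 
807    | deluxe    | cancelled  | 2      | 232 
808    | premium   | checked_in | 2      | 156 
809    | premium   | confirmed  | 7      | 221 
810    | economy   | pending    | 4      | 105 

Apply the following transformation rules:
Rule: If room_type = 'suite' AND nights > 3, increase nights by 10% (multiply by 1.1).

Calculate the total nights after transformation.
32

Step 1: Find records where room_type = 'suite' AND nights > 3
Step 2: 0 records match, summing to 0
Step 3: After multiplier: 0 × 1.1 = 0.0
Step 4: Unaffected records sum: 32
Step 5: Final sum = 0.0 + 32 = 32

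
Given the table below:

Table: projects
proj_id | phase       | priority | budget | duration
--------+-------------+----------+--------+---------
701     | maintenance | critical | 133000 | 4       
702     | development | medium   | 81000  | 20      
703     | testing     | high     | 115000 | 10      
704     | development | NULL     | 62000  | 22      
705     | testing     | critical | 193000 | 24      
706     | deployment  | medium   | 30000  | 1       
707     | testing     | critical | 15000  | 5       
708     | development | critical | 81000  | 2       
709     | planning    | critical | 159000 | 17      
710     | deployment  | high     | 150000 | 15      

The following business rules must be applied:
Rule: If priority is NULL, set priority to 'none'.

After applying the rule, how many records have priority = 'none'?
1

Step 1: Count records where priority IS NULL
Step 2: Found 1 records with NULL priority
Step 3: These records will have priority set to 'none'
Step 4: Records already having priority = 'none': 0
Step 5: Answer: 1 + 0 = 1 records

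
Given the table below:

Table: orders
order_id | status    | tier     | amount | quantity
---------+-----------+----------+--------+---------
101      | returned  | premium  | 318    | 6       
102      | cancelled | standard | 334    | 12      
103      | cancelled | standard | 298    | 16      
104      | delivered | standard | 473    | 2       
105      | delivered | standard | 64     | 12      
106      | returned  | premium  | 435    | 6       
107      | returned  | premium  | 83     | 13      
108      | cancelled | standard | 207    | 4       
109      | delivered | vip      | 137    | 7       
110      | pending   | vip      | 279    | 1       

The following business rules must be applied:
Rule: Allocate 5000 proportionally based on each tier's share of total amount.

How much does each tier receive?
premium: 1590.56, standard: 2617.96, vip: 791.48

Step 1: Calculate total amount = 2628
Step 2: Calculate each tier's proportion:
  premium: 836/2628 = 31.81% → 1590.56
  standard: 1376/2628 = 52.36% → 2617.96
  vip: 416/2628 = 15.83% → 791.48
Step 3: Verify: sum of allocations ≈ 5000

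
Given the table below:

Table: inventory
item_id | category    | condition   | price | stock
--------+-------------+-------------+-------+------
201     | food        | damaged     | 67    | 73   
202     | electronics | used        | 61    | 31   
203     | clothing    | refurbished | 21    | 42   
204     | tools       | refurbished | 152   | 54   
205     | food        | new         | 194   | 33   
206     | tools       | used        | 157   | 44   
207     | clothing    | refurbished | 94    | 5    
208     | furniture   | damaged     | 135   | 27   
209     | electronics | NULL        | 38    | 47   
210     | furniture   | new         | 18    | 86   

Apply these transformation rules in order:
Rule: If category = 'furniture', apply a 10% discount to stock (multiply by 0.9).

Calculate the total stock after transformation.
430.7

Step 1: Records with category = 'furniture' have total stock = 113
Step 2: Apply multiplier: 113 × 0.9 = 101.7
Step 3: Other records total: 329
Step 4: Final sum = 101.7 + 329 = 430.7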